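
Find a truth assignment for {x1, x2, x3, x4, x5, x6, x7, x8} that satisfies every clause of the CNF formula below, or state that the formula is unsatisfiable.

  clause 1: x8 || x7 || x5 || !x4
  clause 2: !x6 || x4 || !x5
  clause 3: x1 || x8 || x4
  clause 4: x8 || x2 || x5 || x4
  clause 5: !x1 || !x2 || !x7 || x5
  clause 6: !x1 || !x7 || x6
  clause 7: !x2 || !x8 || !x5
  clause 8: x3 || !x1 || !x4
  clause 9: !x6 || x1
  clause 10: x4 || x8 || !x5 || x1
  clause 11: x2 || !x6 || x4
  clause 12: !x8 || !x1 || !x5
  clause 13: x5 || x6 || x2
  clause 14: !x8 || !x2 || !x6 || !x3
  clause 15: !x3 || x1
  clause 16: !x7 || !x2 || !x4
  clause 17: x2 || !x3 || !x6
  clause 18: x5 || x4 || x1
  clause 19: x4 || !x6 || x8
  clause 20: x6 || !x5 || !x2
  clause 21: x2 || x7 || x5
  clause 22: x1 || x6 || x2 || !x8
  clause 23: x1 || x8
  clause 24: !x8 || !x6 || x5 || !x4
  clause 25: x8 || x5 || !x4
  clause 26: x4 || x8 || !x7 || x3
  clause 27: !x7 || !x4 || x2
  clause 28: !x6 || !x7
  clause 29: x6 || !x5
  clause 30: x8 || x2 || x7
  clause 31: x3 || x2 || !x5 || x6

Case x6 = false:
(!x5) alone gives x5 = false.
(x2) alone gives x2 = true.
Case x1 = true:
(!x7) alone gives x7 = false.
Case x8 = true:
Case x3 = false:
(!x4) alone gives x4 = false.
This assignment satisfies each clause.

x1: true,  x2: true,  x3: false,  x4: false,  x5: false,  x6: false,  x7: false,  x8: true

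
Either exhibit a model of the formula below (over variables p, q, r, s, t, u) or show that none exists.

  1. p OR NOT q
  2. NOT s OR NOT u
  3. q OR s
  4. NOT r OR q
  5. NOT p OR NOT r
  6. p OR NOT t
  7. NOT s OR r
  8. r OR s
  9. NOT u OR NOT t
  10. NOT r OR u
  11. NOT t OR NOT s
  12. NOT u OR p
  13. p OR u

UNSATISFIABLE

Branch on p: set p = true.
From the singleton clause (NOT r), r = false.
From the singleton clause (NOT s), s = false.
That conflicts with the unit clause (s).
Backtrack on p: now try p = false.
From the singleton clause (NOT q), q = false.
From the singleton clause (s), s = true.
From the singleton clause (NOT u), u = false.
That conflicts with the unit clause (u).
Neither p = true nor p = false works.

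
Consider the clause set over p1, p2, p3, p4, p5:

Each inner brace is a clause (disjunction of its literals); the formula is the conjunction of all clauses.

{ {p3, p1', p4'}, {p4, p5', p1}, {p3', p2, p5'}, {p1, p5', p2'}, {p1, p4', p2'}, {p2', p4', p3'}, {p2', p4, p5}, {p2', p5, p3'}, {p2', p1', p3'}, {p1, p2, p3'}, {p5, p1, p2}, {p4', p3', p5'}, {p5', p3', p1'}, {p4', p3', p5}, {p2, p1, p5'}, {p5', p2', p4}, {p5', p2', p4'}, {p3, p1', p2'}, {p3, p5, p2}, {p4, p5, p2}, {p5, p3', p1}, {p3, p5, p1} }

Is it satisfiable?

Case p3 = 0:
Case p1 = 1:
(p4') alone gives p4 = 0.
(p2') alone gives p2 = 0.
(p5) alone gives p5 = 1.
This assignment satisfies each clause.
A satisfying assignment: p1=1, p2=0, p3=0, p4=0, p5=1.

Satisfiable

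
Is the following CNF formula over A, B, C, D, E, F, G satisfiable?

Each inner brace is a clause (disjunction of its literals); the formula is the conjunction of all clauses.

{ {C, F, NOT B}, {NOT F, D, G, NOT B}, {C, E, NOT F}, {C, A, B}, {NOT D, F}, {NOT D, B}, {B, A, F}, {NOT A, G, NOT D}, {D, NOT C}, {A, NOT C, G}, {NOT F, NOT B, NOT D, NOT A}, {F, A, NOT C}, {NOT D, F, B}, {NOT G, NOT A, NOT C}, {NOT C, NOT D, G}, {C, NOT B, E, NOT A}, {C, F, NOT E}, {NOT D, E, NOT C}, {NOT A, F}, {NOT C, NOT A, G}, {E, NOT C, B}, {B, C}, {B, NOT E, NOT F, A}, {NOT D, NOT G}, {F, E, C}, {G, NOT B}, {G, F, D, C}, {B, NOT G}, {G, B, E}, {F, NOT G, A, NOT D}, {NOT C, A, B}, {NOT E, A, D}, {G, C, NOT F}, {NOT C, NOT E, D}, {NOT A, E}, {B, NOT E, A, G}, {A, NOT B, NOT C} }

Yes, satisfiable

Suppose D = false.
The clause (NOT C) is unit, so C = false.
The clause (B) is unit, so B = true.
The clause (F) is unit, so F = true.
The clause (G) is unit, so G = true.
The clause (E) is unit, so E = true.
The clause (A) is unit, so A = true.
This assignment satisfies each clause.
A satisfying assignment: A: true; B: true; C: false; D: false; E: true; F: true; G: true.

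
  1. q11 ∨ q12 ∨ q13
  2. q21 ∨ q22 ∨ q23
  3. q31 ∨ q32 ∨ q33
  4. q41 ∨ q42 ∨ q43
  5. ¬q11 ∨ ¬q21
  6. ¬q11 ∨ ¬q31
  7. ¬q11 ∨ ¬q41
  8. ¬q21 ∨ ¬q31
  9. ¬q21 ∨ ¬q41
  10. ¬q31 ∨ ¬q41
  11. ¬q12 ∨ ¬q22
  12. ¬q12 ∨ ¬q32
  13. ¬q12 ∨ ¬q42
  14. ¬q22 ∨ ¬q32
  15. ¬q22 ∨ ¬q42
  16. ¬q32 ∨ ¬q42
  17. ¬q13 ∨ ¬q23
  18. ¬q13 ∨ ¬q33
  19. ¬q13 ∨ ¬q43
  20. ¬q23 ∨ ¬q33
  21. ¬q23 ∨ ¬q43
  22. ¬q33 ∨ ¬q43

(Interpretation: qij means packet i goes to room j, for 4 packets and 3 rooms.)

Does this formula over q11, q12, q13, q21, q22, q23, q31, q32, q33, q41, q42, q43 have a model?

No, unsatisfiable

Case q11 = False:
Case q12 = True:
The clause (¬q22) is unit, so q22 = False.
The clause (¬q32) is unit, so q32 = False.
The clause (¬q42) is unit, so q42 = False.
Case q21 = True:
The clause (¬q31) is unit, so q31 = False.
The clause (q33) is unit, so q33 = True.
The clause (¬q41) is unit, so q41 = False.
The clause (q43) is unit, so q43 = True.
That conflicts with the unit clause (¬q43).
That branch fails; take q21 = False instead.
The clause (q23) is unit, so q23 = True.
The clause (¬q13) is unit, so q13 = False.
The clause (¬q33) is unit, so q33 = False.
The clause (q31) is unit, so q31 = True.
The clause (¬q41) is unit, so q41 = False.
The clause (q43) is unit, so q43 = True.
That conflicts with the unit clause (¬q43).
Neither q21 = True nor q21 = False works.
That branch fails; take q12 = False instead.
The clause (q13) is unit, so q13 = True.
The clause (¬q23) is unit, so q23 = False.
The clause (¬q33) is unit, so q33 = False.
The clause (¬q43) is unit, so q43 = False.
Case q21 = True:
The clause (¬q31) is unit, so q31 = False.
The clause (q32) is unit, so q32 = True.
The clause (¬q41) is unit, so q41 = False.
The clause (q42) is unit, so q42 = True.
That conflicts with the unit clause (¬q42).
That branch fails; take q21 = False instead.
The clause (q22) is unit, so q22 = True.
The clause (¬q32) is unit, so q32 = False.
The clause (q31) is unit, so q31 = True.
The clause (¬q41) is unit, so q41 = False.
The clause (q42) is unit, so q42 = True.
That conflicts with the unit clause (¬q42).
Neither q21 = True nor q21 = False works.
Neither q12 = True nor q12 = False works.
That branch fails; take q11 = True instead.
The clause (¬q21) is unit, so q21 = False.
The clause (¬q31) is unit, so q31 = False.
The clause (¬q41) is unit, so q41 = False.
Case q22 = True:
The clause (¬q12) is unit, so q12 = False.
The clause (¬q32) is unit, so q32 = False.
The clause (q33) is unit, so q33 = True.
The clause (¬q42) is unit, so q42 = False.
The clause (q43) is unit, so q43 = True.
That conflicts with the unit clause (¬q43).
That branch fails; take q22 = False instead.
The clause (q23) is unit, so q23 = True.
The clause (¬q13) is unit, so q13 = False.
The clause (¬q33) is unit, so q33 = False.
The clause (q32) is unit, so q32 = True.
The clause (¬q12) is unit, so q12 = False.
The clause (¬q42) is unit, so q42 = False.
The clause (q43) is unit, so q43 = True.
That conflicts with the unit clause (¬q43).
Neither q22 = True nor q22 = False works.
Neither q11 = True nor q11 = False works.
No assignment satisfies every clause.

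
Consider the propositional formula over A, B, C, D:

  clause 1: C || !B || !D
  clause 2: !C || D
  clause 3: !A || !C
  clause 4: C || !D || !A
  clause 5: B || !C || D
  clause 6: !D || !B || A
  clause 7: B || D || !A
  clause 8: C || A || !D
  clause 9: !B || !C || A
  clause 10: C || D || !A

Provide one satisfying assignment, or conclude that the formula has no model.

A ↦ false,  B ↦ true,  C ↦ false,  D ↦ false

Suppose C = false.
Suppose B = true.
(!D) alone gives D = false.
(!A) alone gives A = false.
Every clause now holds.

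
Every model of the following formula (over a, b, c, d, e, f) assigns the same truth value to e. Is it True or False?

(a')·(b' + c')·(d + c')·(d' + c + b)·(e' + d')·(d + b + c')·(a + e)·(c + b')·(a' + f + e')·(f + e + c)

True

Suppose e = 0.
The clause (a') is unit, so a = 0.
Now (a) is unsatisfied and unit — conflict.
So every satisfying assignment has e = True.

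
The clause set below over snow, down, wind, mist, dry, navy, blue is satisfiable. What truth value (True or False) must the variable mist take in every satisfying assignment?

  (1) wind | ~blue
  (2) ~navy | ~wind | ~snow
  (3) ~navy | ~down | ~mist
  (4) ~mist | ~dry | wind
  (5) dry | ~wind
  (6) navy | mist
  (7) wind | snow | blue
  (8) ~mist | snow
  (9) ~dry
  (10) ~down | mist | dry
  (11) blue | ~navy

Suppose mist = 0.
Unit clause (navy) forces navy = 1.
Unit clause (~dry) forces dry = 0.
Unit clause (~wind) forces wind = 0.
Unit clause (~blue) forces blue = 0.
But (blue) is also a unit clause — contradiction.
So every satisfying assignment has mist = True.

True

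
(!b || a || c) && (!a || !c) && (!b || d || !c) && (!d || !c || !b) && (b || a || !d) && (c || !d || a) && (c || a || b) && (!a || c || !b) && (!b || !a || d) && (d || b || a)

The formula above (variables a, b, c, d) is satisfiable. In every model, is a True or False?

Suppose a = false.
Suppose b = false.
From the singleton clause (!d), d = false.
But (d) is also a unit clause — contradiction.
So b must be the other value — set b = true.
From the singleton clause (c), c = true.
From the singleton clause (d), d = true.
But (!d) is also a unit clause — contradiction.
Both values of b lead to a conflict.
So every satisfying assignment has a = True.

True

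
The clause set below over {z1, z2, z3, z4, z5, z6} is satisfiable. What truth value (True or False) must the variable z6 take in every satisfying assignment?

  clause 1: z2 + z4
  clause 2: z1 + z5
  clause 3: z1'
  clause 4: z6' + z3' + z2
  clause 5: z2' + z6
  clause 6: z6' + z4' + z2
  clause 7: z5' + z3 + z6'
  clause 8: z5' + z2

Suppose z6 = 0.
(z1') alone gives z1 = 0.
(z5) alone gives z5 = 1.
(z2') alone gives z2 = 0.
But (z2) is also a unit clause — contradiction.
So every satisfying assignment has z6 = True.

True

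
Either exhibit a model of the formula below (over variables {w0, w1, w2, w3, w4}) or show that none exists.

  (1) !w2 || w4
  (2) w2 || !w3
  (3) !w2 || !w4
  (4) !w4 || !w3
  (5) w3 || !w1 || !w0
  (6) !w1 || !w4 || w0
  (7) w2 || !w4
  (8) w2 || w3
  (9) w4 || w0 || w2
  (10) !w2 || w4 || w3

UNSATISFIABLE

Suppose w2 = false.
Unit clause (!w3) forces w3 = false.
That conflicts with the unit clause (w3).
Undo w2 and try w2 = true.
Unit clause (w4) forces w4 = true.
That conflicts with the unit clause (!w4).
Both values of w2 lead to a conflict.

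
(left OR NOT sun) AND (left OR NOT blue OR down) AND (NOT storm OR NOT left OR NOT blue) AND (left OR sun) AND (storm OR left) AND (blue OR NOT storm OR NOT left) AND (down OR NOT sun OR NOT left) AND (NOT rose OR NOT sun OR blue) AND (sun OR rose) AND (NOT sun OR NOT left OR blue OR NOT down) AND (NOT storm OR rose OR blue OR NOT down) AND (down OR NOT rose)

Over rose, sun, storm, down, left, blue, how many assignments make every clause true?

There are 2^6 = 64 truth assignments over (rose, sun, storm, down, left, blue).
Split on blue. With blue = true, the clauses containing blue are satisfied and NOT blue drops from the rest; 3 of the 2^5 = 32 assignments to the other variables satisfy what remains.
With blue = false, by the same count on the reduced clause set, 1 assignment works.
(One model: rose=F, sun=T, storm=F, down=T, left=T, blue=T.)
Total: 3 + 1 = 4.

4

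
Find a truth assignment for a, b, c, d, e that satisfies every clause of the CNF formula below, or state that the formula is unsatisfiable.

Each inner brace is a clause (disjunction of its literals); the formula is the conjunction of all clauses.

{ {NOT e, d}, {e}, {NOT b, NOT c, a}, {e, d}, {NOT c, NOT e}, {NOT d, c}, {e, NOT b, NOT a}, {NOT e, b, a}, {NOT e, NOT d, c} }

Unit clause (e) forces e = true.
Unit clause (d) forces d = true.
Unit clause (NOT c) forces c = false.
But (c) is also a unit clause — contradiction.

UNSATISFIABLE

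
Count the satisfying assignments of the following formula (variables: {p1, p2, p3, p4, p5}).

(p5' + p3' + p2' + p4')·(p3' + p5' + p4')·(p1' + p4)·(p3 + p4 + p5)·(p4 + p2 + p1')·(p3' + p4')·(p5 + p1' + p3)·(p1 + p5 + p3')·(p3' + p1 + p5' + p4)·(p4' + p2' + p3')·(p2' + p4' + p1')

7

There are 2^5 = 32 truth assignments over (p1, p2, p3, p4, p5).
Split on p3. With p3 = 1, the clauses containing p3 are satisfied and p3' drops from the rest; 0 of the 2^4 = 16 assignments to the other variables satisfy what remains.
With p3 = 0, by the same count on the reduced clause set, 7 assignments work.
Total: 0 + 7 = 7.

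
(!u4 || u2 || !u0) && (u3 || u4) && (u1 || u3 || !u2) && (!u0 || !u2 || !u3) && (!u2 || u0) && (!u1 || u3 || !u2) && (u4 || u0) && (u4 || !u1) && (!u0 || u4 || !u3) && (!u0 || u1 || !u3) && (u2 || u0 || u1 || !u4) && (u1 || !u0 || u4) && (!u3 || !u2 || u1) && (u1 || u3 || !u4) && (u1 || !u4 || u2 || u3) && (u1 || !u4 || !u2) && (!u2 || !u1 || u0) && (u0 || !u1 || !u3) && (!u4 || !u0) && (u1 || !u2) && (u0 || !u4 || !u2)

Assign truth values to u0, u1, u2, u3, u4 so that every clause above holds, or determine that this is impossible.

Branch on u3: set u3 = false.
(u4) alone gives u4 = true.
(u1) alone gives u1 = true.
(!u2) alone gives u2 = false.
(!u0) alone gives u0 = false.
All clauses are satisfied.

u0: false,  u1: true,  u2: false,  u3: false,  u4: true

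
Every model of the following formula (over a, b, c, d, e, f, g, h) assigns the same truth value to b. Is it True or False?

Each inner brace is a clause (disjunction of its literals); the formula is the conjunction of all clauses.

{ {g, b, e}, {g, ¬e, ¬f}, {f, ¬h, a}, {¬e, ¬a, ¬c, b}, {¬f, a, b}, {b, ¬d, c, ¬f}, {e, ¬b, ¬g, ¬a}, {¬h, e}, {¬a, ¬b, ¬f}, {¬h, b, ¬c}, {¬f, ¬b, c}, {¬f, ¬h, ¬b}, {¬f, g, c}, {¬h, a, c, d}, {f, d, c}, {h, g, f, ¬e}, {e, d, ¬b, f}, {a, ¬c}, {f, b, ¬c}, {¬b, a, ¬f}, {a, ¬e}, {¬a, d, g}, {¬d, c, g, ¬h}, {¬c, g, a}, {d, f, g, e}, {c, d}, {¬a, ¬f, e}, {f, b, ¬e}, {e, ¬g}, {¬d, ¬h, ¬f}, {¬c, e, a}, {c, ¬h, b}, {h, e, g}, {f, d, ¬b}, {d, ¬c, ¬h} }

Suppose b = False.
Suppose g = True.
The clause (e) is unit, so e = True.
The clause (a) is unit, so a = True.
The clause (¬c) is unit, so c = False.
The clause (d) is unit, so d = True.
The clause (¬f) is unit, so f = False.
Now (f) is unsatisfied and unit — conflict.
Backtrack on g: now try g = False.
The clause (e) is unit, so e = True.
The clause (¬f) is unit, so f = False.
Now (f) is unsatisfied and unit — conflict.
Neither g = True nor g = False works.
So every satisfying assignment has b = True.

True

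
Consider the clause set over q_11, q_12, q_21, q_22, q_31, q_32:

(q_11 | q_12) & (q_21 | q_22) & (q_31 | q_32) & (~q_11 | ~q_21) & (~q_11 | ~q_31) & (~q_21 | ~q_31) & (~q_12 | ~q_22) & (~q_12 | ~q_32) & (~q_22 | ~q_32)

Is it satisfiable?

Unsatisfiable

Try q_11 = 1.
(~q_21) alone gives q_21 = 0.
(q_22) alone gives q_22 = 1.
(~q_31) alone gives q_31 = 0.
(q_32) alone gives q_32 = 1.
But (~q_32) is also a unit clause — contradiction.
So q_11 must be the other value — set q_11 = 0.
(q_12) alone gives q_12 = 1.
(~q_22) alone gives q_22 = 0.
(q_21) alone gives q_21 = 1.
(~q_31) alone gives q_31 = 0.
(q_32) alone gives q_32 = 1.
But (~q_32) is also a unit clause — contradiction.
Either choice for q_11 ends in contradiction.
No assignment satisfies every clause.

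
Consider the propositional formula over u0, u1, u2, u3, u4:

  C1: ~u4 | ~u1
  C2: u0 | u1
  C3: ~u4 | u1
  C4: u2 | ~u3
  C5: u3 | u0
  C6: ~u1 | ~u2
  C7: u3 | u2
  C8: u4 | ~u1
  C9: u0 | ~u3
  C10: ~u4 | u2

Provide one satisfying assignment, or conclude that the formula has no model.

u0 ↦ 1; u1 ↦ 0; u2 ↦ 1; u3 ↦ 0; u4 ↦ 0

Try u4 = 0.
From the singleton clause (~u1), u1 = 0.
From the singleton clause (u0), u0 = 1.
Try u2 = 1.
Every clause is now satisfied; u3 is unconstrained.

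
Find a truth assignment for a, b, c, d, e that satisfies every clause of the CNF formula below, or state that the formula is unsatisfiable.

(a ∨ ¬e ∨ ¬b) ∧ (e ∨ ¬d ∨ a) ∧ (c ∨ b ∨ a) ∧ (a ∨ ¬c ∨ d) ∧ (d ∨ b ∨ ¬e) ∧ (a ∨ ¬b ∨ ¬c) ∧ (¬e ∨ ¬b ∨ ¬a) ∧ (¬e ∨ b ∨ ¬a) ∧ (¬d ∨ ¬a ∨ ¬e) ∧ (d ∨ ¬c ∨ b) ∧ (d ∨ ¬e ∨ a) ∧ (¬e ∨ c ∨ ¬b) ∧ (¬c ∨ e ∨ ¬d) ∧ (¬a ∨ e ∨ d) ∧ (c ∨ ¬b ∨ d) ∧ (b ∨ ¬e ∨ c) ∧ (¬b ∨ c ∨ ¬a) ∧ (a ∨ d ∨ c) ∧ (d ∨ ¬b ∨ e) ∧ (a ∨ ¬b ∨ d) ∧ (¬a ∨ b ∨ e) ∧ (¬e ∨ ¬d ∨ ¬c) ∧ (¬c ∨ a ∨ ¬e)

UNSATISFIABLE

Case a = True:
Case e = False:
Unit clause (d) forces d = True.
Unit clause (¬c) forces c = False.
Unit clause (¬b) forces b = False.
Now (b) is unsatisfied and unit — conflict.
So e must be the other value — set e = True.
Unit clause (¬b) forces b = False.
Now (b) is unsatisfied and unit — conflict.
Both values of e lead to a conflict.
So a must be the other value — set a = False.
Case e = False:
Unit clause (¬d) forces d = False.
Unit clause (¬c) forces c = False.
Now (c) is unsatisfied and unit — conflict.
So e must be the other value — set e = True.
Unit clause (¬b) forces b = False.
Unit clause (c) forces c = True.
Now (¬c) is unsatisfied and unit — conflict.
Both values of e lead to a conflict.
Both values of a lead to a conflict.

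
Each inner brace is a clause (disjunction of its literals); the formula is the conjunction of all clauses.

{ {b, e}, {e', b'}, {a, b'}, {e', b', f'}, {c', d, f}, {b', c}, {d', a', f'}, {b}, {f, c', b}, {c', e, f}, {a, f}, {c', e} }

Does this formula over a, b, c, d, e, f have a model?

Unit clause (b) forces b = 1.
Unit clause (e') forces e = 0.
Unit clause (a) forces a = 1.
Unit clause (c) forces c = 1.
Now (c') is unsatisfied and unit — conflict.
No assignment satisfies every clause.

No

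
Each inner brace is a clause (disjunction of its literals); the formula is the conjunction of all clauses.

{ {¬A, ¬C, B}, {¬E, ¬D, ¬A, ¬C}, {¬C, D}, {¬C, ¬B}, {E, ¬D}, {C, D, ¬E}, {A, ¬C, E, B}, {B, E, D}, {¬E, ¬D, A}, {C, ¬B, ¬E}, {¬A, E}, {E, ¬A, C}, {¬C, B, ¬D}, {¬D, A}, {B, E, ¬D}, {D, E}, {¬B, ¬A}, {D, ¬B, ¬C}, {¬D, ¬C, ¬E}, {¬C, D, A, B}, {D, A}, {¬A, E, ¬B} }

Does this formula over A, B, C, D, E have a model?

Satisfiable

Try C = False.
Try E = True.
From the singleton clause (D), D = True.
From the singleton clause (A), A = True.
From the singleton clause (¬B), B = False.
This assignment satisfies each clause.
A satisfying assignment: A=True, B=False, C=False, D=True, E=True.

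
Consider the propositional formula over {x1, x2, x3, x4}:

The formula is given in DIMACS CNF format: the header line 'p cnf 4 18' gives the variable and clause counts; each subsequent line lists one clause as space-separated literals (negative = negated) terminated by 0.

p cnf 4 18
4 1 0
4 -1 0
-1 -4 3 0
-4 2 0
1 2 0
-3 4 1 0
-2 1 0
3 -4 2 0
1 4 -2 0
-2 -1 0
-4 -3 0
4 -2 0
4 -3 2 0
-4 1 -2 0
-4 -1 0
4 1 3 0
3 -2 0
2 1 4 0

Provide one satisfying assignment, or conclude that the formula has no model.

Case x4 = True:
From the singleton clause (x2), x2 = True.
From the singleton clause (x1), x1 = True.
But (¬x1) is also a unit clause — contradiction.
Undo x4 and try x4 = False.
From the singleton clause (x1), x1 = True.
But (¬x1) is also a unit clause — contradiction.
Neither x4 = True nor x4 = False works.

UNSATISFIABLE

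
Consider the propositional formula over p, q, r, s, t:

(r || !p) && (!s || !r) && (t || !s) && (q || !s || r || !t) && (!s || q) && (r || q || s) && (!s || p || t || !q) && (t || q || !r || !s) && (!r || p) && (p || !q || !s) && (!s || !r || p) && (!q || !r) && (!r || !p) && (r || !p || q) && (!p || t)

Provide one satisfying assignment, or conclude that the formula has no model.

Suppose r = false.
Unit clause (!p) forces p = false.
Suppose t = false.
Unit clause (!s) forces s = false.
Unit clause (q) forces q = true.
Every clause now holds.

p=false, q=true, r=false, s=false, t=false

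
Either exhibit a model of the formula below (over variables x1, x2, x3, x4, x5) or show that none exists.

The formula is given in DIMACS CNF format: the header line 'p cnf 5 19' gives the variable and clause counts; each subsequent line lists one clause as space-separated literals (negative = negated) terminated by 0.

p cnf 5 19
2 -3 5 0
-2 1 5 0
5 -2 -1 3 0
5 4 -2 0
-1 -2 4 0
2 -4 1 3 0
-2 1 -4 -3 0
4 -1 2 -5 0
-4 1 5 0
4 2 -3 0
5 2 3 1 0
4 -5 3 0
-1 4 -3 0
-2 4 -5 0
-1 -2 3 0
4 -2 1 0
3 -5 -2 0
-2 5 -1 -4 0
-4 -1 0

x1: True; x2: False; x3: False; x4: False; x5: False

Try x4 = False.
Try x5 = False.
The clause (¬x2) is unit, so x2 = False.
The clause (¬x3) is unit, so x3 = False.
The clause (x1) is unit, so x1 = True.
All clauses are satisfied.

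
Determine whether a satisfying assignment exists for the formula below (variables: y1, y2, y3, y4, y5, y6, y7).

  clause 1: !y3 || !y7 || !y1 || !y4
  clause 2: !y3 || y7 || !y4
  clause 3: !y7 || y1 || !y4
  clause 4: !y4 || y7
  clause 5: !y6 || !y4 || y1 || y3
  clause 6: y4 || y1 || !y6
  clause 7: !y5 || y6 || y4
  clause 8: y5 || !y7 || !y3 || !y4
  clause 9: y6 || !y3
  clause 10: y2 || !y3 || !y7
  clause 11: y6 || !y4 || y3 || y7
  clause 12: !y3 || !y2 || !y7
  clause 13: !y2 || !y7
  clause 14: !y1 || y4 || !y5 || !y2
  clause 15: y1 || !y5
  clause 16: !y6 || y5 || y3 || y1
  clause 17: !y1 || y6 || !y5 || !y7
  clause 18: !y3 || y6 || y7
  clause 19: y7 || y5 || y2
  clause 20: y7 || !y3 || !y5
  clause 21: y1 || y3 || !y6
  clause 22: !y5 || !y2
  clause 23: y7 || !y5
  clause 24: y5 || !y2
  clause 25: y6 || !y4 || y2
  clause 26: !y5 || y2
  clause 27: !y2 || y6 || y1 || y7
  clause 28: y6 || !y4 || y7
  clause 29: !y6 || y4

Yes

Case y4 = false:
(!y6) alone gives y6 = false.
(!y5) alone gives y5 = false.
(!y3) alone gives y3 = false.
(!y2) alone gives y2 = false.
(y7) alone gives y7 = true.
All clauses hold; y1 can take either value.
A satisfying assignment: y1 ↦ true,  y2 ↦ false,  y3 ↦ false,  y4 ↦ false,  y5 ↦ false,  y6 ↦ false,  y7 ↦ true.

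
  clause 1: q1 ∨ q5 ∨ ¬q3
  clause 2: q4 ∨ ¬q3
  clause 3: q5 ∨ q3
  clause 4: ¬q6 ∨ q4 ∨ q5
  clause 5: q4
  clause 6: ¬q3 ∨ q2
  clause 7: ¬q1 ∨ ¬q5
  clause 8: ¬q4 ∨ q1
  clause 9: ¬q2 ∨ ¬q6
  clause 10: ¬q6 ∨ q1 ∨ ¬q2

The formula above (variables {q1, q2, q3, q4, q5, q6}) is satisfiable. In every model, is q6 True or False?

Suppose q6 = True.
The clause (q4) is unit, so q4 = True.
The clause (q1) is unit, so q1 = True.
The clause (¬q5) is unit, so q5 = False.
The clause (q3) is unit, so q3 = True.
The clause (q2) is unit, so q2 = True.
But (¬q2) is also a unit clause — contradiction.
So every satisfying assignment has q6 = False.

False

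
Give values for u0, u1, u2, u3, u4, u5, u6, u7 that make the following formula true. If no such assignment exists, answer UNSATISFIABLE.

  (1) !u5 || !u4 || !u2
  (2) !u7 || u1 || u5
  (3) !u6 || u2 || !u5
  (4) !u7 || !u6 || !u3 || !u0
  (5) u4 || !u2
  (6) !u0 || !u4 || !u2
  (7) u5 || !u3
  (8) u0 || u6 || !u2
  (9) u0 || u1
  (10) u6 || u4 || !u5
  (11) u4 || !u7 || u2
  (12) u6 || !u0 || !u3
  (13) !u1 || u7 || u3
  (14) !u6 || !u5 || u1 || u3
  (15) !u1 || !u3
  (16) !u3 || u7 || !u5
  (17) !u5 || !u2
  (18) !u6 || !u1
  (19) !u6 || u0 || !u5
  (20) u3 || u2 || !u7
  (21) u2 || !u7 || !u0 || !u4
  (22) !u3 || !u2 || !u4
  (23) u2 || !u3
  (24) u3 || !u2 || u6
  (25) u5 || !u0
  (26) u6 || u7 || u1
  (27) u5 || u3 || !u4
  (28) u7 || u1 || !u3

Case u4 = true:
Case u5 = false:
(!u3) alone gives u3 = false.
That conflicts with the unit clause (u3).
So u5 must be the other value — set u5 = true.
(!u2) alone gives u2 = false.
(!u6) alone gives u6 = false.
(!u3) alone gives u3 = false.
(!u7) alone gives u7 = false.
(!u1) alone gives u1 = false.
That conflicts with the unit clause (u1).
Both values of u5 lead to a conflict.
So u4 must be the other value — set u4 = false.
(!u2) alone gives u2 = false.
(!u7) alone gives u7 = false.
(!u3) alone gives u3 = false.
(!u1) alone gives u1 = false.
(u0) alone gives u0 = true.
(u5) alone gives u5 = true.
(!u6) alone gives u6 = false.
That conflicts with the unit clause (u6).
Both values of u4 lead to a conflict.

UNSATISFIABLE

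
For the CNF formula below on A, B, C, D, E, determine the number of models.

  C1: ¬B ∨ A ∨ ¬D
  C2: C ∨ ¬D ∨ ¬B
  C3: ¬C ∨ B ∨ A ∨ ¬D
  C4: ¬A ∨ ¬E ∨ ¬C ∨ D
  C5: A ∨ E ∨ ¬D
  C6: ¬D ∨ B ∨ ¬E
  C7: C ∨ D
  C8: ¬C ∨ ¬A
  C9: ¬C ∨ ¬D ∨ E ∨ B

There are 2^5 = 32 truth assignments over (A, B, C, D, E).
Split on A. With A = True, the clauses containing A are satisfied and ¬A drops from the rest; 1 of the 2^4 = 16 assignments to the other variables satisfy what remains.
With A = False, by the same count on the reduced clause set, 4 assignments work.
(One model: A=F, B=F, C=T, D=F, E=F.)
Total: 1 + 4 = 5.

5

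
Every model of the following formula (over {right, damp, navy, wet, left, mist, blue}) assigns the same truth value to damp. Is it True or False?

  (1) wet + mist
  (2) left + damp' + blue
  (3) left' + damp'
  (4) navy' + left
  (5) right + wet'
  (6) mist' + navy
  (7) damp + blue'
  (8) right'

Suppose damp = 1.
(left') alone gives left = 0.
(blue) alone gives blue = 1.
(navy') alone gives navy = 0.
(mist') alone gives mist = 0.
(wet) alone gives wet = 1.
(right) alone gives right = 1.
That conflicts with the unit clause (right').
So every satisfying assignment has damp = False.

False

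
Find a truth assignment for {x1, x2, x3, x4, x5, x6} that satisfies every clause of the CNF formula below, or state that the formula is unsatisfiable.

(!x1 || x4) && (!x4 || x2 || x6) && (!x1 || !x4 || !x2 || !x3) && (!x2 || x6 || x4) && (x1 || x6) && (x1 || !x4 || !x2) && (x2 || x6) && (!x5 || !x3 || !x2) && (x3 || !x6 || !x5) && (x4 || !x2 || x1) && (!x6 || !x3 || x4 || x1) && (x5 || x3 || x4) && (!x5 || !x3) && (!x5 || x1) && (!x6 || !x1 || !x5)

Suppose x1 = true.
The clause (x4) is unit, so x4 = true.
Suppose x2 = false.
The clause (x6) is unit, so x6 = true.
The clause (!x5) is unit, so x5 = false.
All clauses hold; x3 can take either value.

x1: true,  x2: false,  x3: true,  x4: true,  x5: false,  x6: true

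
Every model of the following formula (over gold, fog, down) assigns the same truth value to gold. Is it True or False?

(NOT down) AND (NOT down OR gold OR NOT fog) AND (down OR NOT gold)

Suppose gold = true.
Unit clause (NOT down) forces down = false.
That conflicts with the unit clause (down).
So every satisfying assignment has gold = False.

False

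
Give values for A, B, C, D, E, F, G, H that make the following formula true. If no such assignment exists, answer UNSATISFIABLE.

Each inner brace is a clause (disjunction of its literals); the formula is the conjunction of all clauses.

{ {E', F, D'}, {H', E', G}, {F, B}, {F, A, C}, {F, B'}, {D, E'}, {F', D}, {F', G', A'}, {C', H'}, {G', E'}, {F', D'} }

UNSATISFIABLE

Try F = 1.
Unit clause (D) forces D = 1.
Now (D') is unsatisfied and unit — conflict.
Backtrack on F: now try F = 0.
Unit clause (B) forces B = 1.
Now (B') is unsatisfied and unit — conflict.
Neither F = 1 nor F = 0 works.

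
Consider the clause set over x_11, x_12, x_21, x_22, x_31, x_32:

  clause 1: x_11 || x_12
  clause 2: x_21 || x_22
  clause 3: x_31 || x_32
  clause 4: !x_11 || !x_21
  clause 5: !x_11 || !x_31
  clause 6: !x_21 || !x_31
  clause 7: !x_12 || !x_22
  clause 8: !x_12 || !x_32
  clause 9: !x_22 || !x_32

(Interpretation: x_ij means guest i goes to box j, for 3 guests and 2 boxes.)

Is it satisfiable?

No, unsatisfiable

Case x_11 = true:
Unit clause (!x_21) forces x_21 = false.
Unit clause (x_22) forces x_22 = true.
Unit clause (!x_31) forces x_31 = false.
Unit clause (x_32) forces x_32 = true.
That conflicts with the unit clause (!x_32).
Backtrack on x_11: now try x_11 = false.
Unit clause (x_12) forces x_12 = true.
Unit clause (!x_22) forces x_22 = false.
Unit clause (x_21) forces x_21 = true.
Unit clause (!x_31) forces x_31 = false.
Unit clause (x_32) forces x_32 = true.
That conflicts with the unit clause (!x_32).
Either choice for x_11 ends in contradiction.
No assignment satisfies every clause.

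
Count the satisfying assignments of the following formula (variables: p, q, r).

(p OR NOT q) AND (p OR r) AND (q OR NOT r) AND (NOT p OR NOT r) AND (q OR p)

There are 2^3 = 8 truth assignments over (p, q, r).
Check each against the 5 clauses (columns in the order p, q, r):
  F F F  ✗ fails (p OR r)
  F F T  ✗ fails (q OR NOT r)
  F T F  ✗ fails (p OR NOT q)
  F T T  ✗ fails (p OR NOT q)
  T F F  ✓ satisfies all
  T F T  ✗ fails (q OR NOT r)
  T T F  ✓ satisfies all
  T T T  ✗ fails (NOT p OR NOT r)
2 of the 8 rows are models.

2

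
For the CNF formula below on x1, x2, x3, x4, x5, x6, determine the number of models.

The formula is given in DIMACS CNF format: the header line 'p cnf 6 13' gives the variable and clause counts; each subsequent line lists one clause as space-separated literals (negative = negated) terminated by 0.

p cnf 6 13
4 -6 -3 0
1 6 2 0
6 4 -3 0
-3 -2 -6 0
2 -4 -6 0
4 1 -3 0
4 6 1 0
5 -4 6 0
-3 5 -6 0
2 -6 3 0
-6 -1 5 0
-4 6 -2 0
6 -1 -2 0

There are 2^6 = 64 truth assignments over (x1, x2, x3, x4, x5, x6).
Split on x5. With x5 = True, the clauses containing x5 are satisfied and ¬x5 drops from the rest; 7 of the 2^5 = 32 assignments to the other variables satisfy what remains.
With x5 = False, by the same count on the reduced clause set, 3 assignments work.
Total: 7 + 3 = 10.

10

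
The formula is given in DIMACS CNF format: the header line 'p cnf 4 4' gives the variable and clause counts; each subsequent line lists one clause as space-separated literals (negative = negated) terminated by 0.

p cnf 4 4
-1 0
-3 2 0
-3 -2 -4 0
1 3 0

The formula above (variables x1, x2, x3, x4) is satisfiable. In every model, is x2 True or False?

Suppose x2 = False.
From the singleton clause (¬x1), x1 = False.
From the singleton clause (¬x3), x3 = False.
But (x3) is also a unit clause — contradiction.
So every satisfying assignment has x2 = True.

True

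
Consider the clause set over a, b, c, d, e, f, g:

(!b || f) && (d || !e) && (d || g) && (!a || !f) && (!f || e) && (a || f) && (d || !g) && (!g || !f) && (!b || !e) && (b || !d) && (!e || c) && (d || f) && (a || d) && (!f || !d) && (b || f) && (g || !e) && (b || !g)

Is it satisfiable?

Branch on b: set b = false.
(!d) alone gives d = false.
(!e) alone gives e = false.
(g) alone gives g = true.
Now (!g) is unsatisfied and unit — conflict.
Backtrack on b: now try b = true.
(f) alone gives f = true.
(!a) alone gives a = false.
(e) alone gives e = true.
Now (!e) is unsatisfied and unit — conflict.
Neither b = true nor b = false works.
No assignment satisfies every clause.

Unsatisfiable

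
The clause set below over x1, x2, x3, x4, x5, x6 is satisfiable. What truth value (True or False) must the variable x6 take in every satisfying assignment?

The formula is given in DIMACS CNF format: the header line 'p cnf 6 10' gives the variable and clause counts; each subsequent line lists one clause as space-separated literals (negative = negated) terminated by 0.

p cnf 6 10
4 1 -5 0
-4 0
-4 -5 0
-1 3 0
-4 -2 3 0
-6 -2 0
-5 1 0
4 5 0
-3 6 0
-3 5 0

Suppose x6 = False.
Unit clause (¬x4) forces x4 = False.
Unit clause (x5) forces x5 = True.
Unit clause (x1) forces x1 = True.
Unit clause (x3) forces x3 = True.
Now (¬x3) is unsatisfied and unit — conflict.
So every satisfying assignment has x6 = True.

True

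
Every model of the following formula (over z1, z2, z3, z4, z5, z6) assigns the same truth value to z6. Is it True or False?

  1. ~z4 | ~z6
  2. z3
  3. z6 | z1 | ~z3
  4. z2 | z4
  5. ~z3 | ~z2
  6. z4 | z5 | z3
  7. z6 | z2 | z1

Suppose z6 = 1.
Unit clause (~z4) forces z4 = 0.
Unit clause (z3) forces z3 = 1.
Unit clause (z2) forces z2 = 1.
But (~z2) is also a unit clause — contradiction.
So every satisfying assignment has z6 = False.

False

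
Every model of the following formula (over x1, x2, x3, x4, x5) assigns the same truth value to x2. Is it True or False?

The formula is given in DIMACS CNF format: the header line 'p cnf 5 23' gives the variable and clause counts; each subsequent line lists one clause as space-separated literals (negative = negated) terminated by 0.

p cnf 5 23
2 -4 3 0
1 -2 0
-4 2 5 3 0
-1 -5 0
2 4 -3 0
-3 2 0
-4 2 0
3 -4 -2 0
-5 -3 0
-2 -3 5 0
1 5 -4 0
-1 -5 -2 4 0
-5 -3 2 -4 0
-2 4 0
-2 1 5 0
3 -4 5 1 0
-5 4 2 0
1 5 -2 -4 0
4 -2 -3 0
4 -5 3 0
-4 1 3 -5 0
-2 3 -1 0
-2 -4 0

False

Suppose x2 = True.
Unit clause (x1) forces x1 = True.
Unit clause (¬x5) forces x5 = False.
Unit clause (¬x3) forces x3 = False.
That conflicts with the unit clause (x3).
So every satisfying assignment has x2 = False.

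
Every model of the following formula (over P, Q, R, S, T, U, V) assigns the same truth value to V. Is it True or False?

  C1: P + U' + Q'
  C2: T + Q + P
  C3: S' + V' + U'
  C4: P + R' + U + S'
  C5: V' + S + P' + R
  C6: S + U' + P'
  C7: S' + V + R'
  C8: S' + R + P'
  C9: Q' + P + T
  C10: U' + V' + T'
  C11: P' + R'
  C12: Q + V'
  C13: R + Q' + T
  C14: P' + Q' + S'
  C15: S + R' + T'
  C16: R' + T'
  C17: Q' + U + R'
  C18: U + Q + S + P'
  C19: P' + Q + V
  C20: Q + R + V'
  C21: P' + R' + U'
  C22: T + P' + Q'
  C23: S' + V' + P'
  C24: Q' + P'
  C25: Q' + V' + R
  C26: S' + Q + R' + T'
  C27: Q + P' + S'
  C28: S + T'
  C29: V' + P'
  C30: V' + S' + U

False

Suppose V = 1.
(Q) alone gives Q = 1.
(P') alone gives P = 0.
(U') alone gives U = 0.
(T) alone gives T = 1.
(R') alone gives R = 0.
Now (R) is unsatisfied and unit — conflict.
So every satisfying assignment has V = False.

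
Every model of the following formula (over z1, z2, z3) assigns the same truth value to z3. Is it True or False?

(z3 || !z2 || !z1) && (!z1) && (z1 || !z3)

False

Suppose z3 = true.
From the singleton clause (!z1), z1 = false.
That conflicts with the unit clause (z1).
So every satisfying assignment has z3 = False.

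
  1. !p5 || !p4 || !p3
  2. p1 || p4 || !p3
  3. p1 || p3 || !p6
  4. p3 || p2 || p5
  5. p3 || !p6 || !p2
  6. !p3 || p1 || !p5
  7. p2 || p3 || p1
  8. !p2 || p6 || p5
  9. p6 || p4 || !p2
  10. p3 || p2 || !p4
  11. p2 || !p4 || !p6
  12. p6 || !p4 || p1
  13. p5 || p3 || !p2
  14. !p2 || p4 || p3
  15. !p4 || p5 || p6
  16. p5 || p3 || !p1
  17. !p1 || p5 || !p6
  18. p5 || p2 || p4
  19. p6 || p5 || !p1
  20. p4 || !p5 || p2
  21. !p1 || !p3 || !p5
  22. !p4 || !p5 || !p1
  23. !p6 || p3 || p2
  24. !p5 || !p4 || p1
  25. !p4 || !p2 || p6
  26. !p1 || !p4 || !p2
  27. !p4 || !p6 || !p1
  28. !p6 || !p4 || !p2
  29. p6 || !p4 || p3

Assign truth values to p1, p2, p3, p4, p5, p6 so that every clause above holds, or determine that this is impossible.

UNSATISFIABLE

Case p5 = false:
Case p3 = true:
Case p1 = true:
Unit clause (!p6) forces p6 = false.
That conflicts with the unit clause (p6).
Undo p1 and try p1 = false.
Unit clause (p4) forces p4 = true.
Unit clause (p6) forces p6 = true.
Unit clause (p2) forces p2 = true.
That conflicts with the unit clause (!p2).
Both values of p1 lead to a conflict.
Undo p3 and try p3 = false.
Unit clause (p2) forces p2 = true.
That conflicts with the unit clause (!p2).
Both values of p3 lead to a conflict.
Undo p5 and try p5 = true.
Case p4 = false:
Unit clause (p2) forces p2 = true.
Unit clause (p6) forces p6 = true.
Unit clause (p3) forces p3 = true.
Unit clause (p1) forces p1 = true.
That conflicts with the unit clause (!p1).
Undo p4 and try p4 = true.
Unit clause (!p3) forces p3 = false.
Unit clause (p2) forces p2 = true.
Unit clause (!p6) forces p6 = false.
That conflicts with the unit clause (p6).
Both values of p4 lead to a conflict.
Both values of p5 lead to a conflict.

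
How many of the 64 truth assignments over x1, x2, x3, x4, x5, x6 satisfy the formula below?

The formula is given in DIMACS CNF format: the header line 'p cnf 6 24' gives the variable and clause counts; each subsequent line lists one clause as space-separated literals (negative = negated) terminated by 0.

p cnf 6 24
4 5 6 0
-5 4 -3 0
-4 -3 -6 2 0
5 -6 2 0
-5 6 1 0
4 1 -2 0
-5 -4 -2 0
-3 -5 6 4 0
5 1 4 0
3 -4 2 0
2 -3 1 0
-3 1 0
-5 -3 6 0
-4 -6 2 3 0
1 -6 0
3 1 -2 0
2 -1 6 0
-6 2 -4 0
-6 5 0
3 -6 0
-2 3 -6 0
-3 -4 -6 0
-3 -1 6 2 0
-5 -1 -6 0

There are 2^6 = 64 truth assignments over (x1, x2, x3, x4, x5, x6).
Split on x4. With x4 = True, the clauses containing x4 are satisfied and ¬x4 drops from the rest; 2 of the 2^5 = 32 assignments to the other variables satisfy what remains.
With x4 = False, by the same count on the reduced clause set, 1 assignment works.
(One model: x1=T, x2=T, x3=F, x4=F, x5=T, x6=F.)
Total: 2 + 1 = 3.

3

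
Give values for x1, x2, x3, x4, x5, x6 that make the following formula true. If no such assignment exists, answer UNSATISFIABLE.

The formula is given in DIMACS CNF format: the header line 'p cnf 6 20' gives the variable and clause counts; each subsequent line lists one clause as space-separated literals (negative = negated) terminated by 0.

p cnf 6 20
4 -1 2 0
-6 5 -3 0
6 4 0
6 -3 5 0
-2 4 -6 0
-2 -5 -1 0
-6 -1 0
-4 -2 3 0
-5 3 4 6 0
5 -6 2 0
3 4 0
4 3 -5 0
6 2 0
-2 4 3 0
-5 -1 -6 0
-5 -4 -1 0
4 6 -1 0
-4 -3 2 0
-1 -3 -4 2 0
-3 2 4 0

Try x6 = True.
From the singleton clause (¬x1), x1 = False.
Try x5 = True.
Try x2 = False.
Try x3 = False.
From the singleton clause (x4), x4 = True.
All clauses are satisfied.

x1=False,  x2=False,  x3=False,  x4=True,  x5=True,  x6=True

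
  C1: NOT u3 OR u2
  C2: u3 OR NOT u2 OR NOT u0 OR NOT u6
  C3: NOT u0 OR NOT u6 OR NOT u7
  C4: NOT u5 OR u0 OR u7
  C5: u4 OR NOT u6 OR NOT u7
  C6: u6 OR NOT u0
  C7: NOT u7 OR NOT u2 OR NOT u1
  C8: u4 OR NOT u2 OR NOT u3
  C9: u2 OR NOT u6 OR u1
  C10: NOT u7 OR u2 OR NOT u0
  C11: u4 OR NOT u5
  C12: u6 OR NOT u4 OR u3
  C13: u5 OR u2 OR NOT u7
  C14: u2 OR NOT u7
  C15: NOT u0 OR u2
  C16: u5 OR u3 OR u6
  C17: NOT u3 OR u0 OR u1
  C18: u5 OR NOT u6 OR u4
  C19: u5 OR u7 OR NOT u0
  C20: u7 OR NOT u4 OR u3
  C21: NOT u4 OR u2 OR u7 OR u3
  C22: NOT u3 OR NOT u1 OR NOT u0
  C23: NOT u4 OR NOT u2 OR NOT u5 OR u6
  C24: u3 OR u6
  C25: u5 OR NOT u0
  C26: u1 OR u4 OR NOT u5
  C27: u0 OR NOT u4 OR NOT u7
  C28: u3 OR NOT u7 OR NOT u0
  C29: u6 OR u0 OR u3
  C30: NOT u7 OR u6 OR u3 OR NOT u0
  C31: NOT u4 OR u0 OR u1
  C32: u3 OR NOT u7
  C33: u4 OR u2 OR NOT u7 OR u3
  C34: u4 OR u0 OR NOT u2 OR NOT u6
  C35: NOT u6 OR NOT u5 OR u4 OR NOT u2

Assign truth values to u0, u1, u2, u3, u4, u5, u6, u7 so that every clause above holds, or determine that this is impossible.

u0 ↦ false, u1 ↦ true, u2 ↦ true, u3 ↦ true, u4 ↦ true, u5 ↦ false, u6 ↦ true, u7 ↦ false

Branch on u3: set u3 = true.
The clause (u2) is unit, so u2 = true.
The clause (u4) is unit, so u4 = true.
Branch on u6: set u6 = true.
Branch on u0: set u0 = false.
The clause (u1) is unit, so u1 = true.
The clause (NOT u7) is unit, so u7 = false.
The clause (NOT u5) is unit, so u5 = false.
Every clause now holds.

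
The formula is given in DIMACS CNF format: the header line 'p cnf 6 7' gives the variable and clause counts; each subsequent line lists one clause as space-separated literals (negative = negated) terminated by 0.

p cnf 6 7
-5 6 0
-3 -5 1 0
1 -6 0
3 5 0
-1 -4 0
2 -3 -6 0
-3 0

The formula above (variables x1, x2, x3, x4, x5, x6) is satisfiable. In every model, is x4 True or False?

False

Suppose x4 = True.
From the singleton clause (¬x1), x1 = False.
From the singleton clause (¬x6), x6 = False.
From the singleton clause (¬x5), x5 = False.
From the singleton clause (x3), x3 = True.
That conflicts with the unit clause (¬x3).
So every satisfying assignment has x4 = False.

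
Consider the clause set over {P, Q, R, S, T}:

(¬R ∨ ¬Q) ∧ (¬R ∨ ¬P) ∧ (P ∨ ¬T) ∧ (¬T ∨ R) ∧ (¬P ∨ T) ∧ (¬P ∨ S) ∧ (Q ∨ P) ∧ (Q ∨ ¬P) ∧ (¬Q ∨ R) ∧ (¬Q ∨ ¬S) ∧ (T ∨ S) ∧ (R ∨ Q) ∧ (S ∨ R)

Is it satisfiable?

Case R = False:
Unit clause (¬T) forces T = False.
Unit clause (¬P) forces P = False.
Unit clause (Q) forces Q = True.
Now (¬Q) is unsatisfied and unit — conflict.
Undo R and try R = True.
Unit clause (¬Q) forces Q = False.
Unit clause (¬P) forces P = False.
Now (P) is unsatisfied and unit — conflict.
Either choice for R ends in contradiction.
No assignment satisfies every clause.

Unsatisfiable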